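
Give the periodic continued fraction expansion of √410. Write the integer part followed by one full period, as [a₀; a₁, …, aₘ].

a₀ = ⌊√410⌋ = 20.
With m₀=0, d₀=1 and mₖ₊₁ = dₖaₖ − mₖ, dₖ₊₁ = (n − mₖ₊₁²)/dₖ, aₖ₊₁ = ⌊(a₀+mₖ₊₁)/dₖ₊₁⌋:
  k=1: m=20, d=10, a=4
  k=2: m=20, d=1, a=40
d=1 and a=2a₀=40 at k=2, so the next step gives (m, d) = (20, 10) again — its k=1 value — and the period has length 2.

[20; 4, 40]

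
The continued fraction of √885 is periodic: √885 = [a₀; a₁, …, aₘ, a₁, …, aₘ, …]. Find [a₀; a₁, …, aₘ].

[29; 1, 2, 1, 58]

a₀ = ⌊√885⌋ = 29.
With m₀=0, d₀=1 and mₖ₊₁ = dₖaₖ − mₖ, dₖ₊₁ = (n − mₖ₊₁²)/dₖ, aₖ₊₁ = ⌊(a₀+mₖ₊₁)/dₖ₊₁⌋:
  k=1: m=29, d=44, a=1
  k=2: m=15, d=15, a=2
  k=3: m=15, d=44, a=1
  k=4: m=29, d=1, a=58
d=1 and a=2a₀=58 at k=4, so the next step gives (m, d) = (29, 44) again — its k=1 value — and the period has length 4.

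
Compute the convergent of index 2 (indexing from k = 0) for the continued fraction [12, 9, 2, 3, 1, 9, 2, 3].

Using pₖ = aₖpₖ₋₁ + pₖ₋₂, qₖ = aₖqₖ₋₁ + qₖ₋₂ (with p₋₁=1, p₋₂=0, q₋₁=0, q₋₂=1):
  k=0: a=12, p=12, q=1
  k=1: a=9, p=109, q=9
  k=2: a=2, p=230, q=19

230/19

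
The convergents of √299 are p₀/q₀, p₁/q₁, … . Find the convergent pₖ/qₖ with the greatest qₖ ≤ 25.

√299 = [17; 3, 2, 3, 34, …] (period length 4).
Convergents:
  p_0/q_0 = 17/1
  p_1/q_1 = 52/3
  p_2/q_2 = 121/7
  p_3/q_3 = 415/24
  p_4/q_4 = 14231/823
q_3 = 24 ≤ 25 < 823 = q_4, so the answer is 415/24.

415/24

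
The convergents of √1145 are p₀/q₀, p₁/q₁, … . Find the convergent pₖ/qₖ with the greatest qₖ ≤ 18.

√1145 = [33; 1, 5, 5, 1, 66, …] (period length 5).
Convergents:
  p_0/q_0 = 33/1
  p_1/q_1 = 34/1
  p_2/q_2 = 203/6
  p_3/q_3 = 1049/31
q_2 = 6 ≤ 18 < 31 = q_3, so the answer is 203/6.

203/6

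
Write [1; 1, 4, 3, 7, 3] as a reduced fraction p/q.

Fold from the inside: start with 3/1.
  7 + 1/3 = 22/3
  3 + 3/22 = 69/22
  4 + 22/69 = 298/69
  1 + 69/298 = 367/298
  1 + 298/367 = 665/367

665/367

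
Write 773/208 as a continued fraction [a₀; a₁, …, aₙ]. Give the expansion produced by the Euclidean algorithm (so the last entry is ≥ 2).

773 = 3·208 + 149
208 = 1·149 + 59
149 = 2·59 + 31
59 = 1·31 + 28
31 = 1·28 + 3
28 = 9·3 + 1
3 = 3·1 + 0  (stop)
So 773/208 = [3; 1, 2, 1, 1, 9, 3].

[3; 1, 2, 1, 1, 9, 3]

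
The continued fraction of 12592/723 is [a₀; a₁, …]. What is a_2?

2

12592 = 17·723 + 301   →  a_0 = 17
723 = 2·301 + 121   →  a_1 = 2
301 = 2·121 + 59   →  a_2 = 2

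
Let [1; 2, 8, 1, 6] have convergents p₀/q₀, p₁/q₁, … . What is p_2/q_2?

25/17

Using pₖ = aₖpₖ₋₁ + pₖ₋₂, qₖ = aₖqₖ₋₁ + qₖ₋₂ (with p₋₁=1, p₋₂=0, q₋₁=0, q₋₂=1):
  k=0: a=1, p=1, q=1
  k=1: a=2, p=3, q=2
  k=2: a=8, p=25, q=17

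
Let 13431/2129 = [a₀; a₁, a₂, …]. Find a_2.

13431 = 6·2129 + 657   →  a_0 = 6
2129 = 3·657 + 158   →  a_1 = 3
657 = 4·158 + 25   →  a_2 = 4

4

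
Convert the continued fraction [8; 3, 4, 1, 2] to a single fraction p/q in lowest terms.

Using pₖ = aₖpₖ₋₁ + pₖ₋₂ and qₖ = aₖqₖ₋₁ + qₖ₋₂:
  k=0: a=8, p=8, q=1
  k=1: a=3, p=25, q=3
  k=2: a=4, p=108, q=13
  k=3: a=1, p=133, q=16
  k=4: a=2, p=374, q=45

374/45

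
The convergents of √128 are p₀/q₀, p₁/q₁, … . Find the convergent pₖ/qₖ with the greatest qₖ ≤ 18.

181/16

√128 = [11; 3, 5, 3, 22, …] (period length 4).
Convergents:
  p_0/q_0 = 11/1
  p_1/q_1 = 34/3
  p_2/q_2 = 181/16
  p_3/q_3 = 577/51
q_2 = 16 ≤ 18 < 51 = q_3, so the answer is 181/16.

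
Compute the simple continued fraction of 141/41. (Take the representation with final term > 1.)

141 = 3*41 + 18
41 = 2*18 + 5
18 = 3*5 + 3
5 = 1*3 + 2
3 = 1*2 + 1
2 = 2*1 + 0  (stop)
So 141/41 = [3; 2, 3, 1, 1, 2].

[3; 2, 3, 1, 1, 2]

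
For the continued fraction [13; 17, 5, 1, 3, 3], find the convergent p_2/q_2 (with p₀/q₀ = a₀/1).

Using pₖ = aₖpₖ₋₁ + pₖ₋₂, qₖ = aₖqₖ₋₁ + qₖ₋₂ (with p₋₁=1, p₋₂=0, q₋₁=0, q₋₂=1):
  k=0: a=13, p=13, q=1
  k=1: a=17, p=222, q=17
  k=2: a=5, p=1123, q=86

1123/86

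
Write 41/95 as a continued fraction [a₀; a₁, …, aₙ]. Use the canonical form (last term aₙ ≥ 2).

[0; 2, 3, 6, 2]

41 = 0·95 + 41
95 = 2·41 + 13
41 = 3·13 + 2
13 = 6·2 + 1
2 = 2·1 + 0  (stop)
So 41/95 = [0; 2, 3, 6, 2].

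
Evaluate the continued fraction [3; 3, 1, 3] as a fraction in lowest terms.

Fold from the inside: start with 3/1.
  1 + 1/3 = 4/3
  3 + 3/4 = 15/4
  3 + 4/15 = 49/15

49/15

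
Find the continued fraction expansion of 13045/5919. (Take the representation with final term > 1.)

13045 = 2×5919 + 1207
5919 = 4×1207 + 1091
1207 = 1×1091 + 116
1091 = 9×116 + 47
116 = 2×47 + 22
47 = 2×22 + 3
22 = 7×3 + 1
3 = 3×1 + 0  (stop)
So 13045/5919 = [2; 4, 1, 9, 2, 2, 7, 3].

[2; 4, 1, 9, 2, 2, 7, 3]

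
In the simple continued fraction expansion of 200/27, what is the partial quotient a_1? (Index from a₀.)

200 = 7·27 + 11   →  a_0 = 7
27 = 2·11 + 5   →  a_1 = 2

2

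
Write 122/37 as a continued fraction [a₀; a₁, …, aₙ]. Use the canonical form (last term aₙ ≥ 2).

[3; 3, 2, 1, 3]

122 = 3*37 + 11
37 = 3*11 + 4
11 = 2*4 + 3
4 = 1*3 + 1
3 = 3*1 + 0  (stop)
So 122/37 = [3; 3, 2, 1, 3].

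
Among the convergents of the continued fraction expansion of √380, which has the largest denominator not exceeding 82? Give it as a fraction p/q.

1501/77

√380 = [19; 2, 38, …] (period length 2).
Convergents:
  p_0/q_0 = 19/1
  p_1/q_1 = 39/2
  p_2/q_2 = 1501/77
  p_3/q_3 = 3041/156
q_2 = 77 ≤ 82 < 156 = q_3, so the answer is 1501/77.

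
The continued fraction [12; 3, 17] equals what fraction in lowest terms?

641/52

Fold from the inside: start with 17/1.
  3 + 1/17 = 52/17
  12 + 17/52 = 641/52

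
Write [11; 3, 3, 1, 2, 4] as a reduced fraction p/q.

Fold from the inside: start with 4/1.
  2 + 1/4 = 9/4
  1 + 4/9 = 13/9
  3 + 9/13 = 48/13
  3 + 13/48 = 157/48
  11 + 48/157 = 1775/157

1775/157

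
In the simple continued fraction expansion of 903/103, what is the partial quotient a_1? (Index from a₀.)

1

903 = 8·103 + 79   →  a_0 = 8
103 = 1·79 + 24   →  a_1 = 1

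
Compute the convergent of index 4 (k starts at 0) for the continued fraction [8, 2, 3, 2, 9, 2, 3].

Using pₖ = aₖpₖ₋₁ + pₖ₋₂, qₖ = aₖqₖ₋₁ + qₖ₋₂ (with p₋₁=1, p₋₂=0, q₋₁=0, q₋₂=1):
  k=0: a=8, p=8, q=1
  k=1: a=2, p=17, q=2
  k=2: a=3, p=59, q=7
  k=3: a=2, p=135, q=16
  k=4: a=9, p=1274, q=151

1274/151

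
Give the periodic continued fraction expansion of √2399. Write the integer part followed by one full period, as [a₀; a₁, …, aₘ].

a₀ = ⌊√2399⌋ = 48.
With m₀=0, d₀=1 and mₖ₊₁ = dₖaₖ − mₖ, dₖ₊₁ = (n − mₖ₊₁²)/dₖ, aₖ₊₁ = ⌊(a₀+mₖ₊₁)/dₖ₊₁⌋:
  k=1: m=48, d=95, a=1
  k=2: m=47, d=2, a=47
  k=3: m=47, d=95, a=1
  k=4: m=48, d=1, a=96
d=1 and a=2a₀=96 at k=4, so the next step gives (m, d) = (48, 95) again — its k=1 value — and the period has length 4.

[48; 1, 47, 1, 96]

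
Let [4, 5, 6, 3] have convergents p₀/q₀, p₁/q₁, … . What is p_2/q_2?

130/31

Using pₖ = aₖpₖ₋₁ + pₖ₋₂, qₖ = aₖqₖ₋₁ + qₖ₋₂ (with p₋₁=1, p₋₂=0, q₋₁=0, q₋₂=1):
  k=0: a=4, p=4, q=1
  k=1: a=5, p=21, q=5
  k=2: a=6, p=130, q=31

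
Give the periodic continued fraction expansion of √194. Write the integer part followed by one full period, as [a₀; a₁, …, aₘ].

a₀ = ⌊√194⌋ = 13.
With m₀=0, d₀=1 and mₖ₊₁ = dₖaₖ − mₖ, dₖ₊₁ = (n − mₖ₊₁²)/dₖ, aₖ₊₁ = ⌊(a₀+mₖ₊₁)/dₖ₊₁⌋:
  k=1: m=13, d=25, a=1
  k=2: m=12, d=2, a=12
  k=3: m=12, d=25, a=1
  k=4: m=13, d=1, a=26
d=1 and a=2a₀=26 at k=4, so the next step gives (m, d) = (13, 25) again — its k=1 value — and the period has length 4.

[13; 1, 12, 1, 26]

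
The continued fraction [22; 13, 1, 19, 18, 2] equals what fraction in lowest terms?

Fold from the inside: start with 2/1.
  18 + 1/2 = 37/2
  19 + 2/37 = 705/37
  1 + 37/705 = 742/705
  13 + 705/742 = 10351/742
  22 + 742/10351 = 228464/10351

228464/10351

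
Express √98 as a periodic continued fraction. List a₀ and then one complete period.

[9; 1, 8, 1, 18]

a₀ = ⌊√98⌋ = 9.
With m₀=0, d₀=1 and mₖ₊₁ = dₖaₖ − mₖ, dₖ₊₁ = (n − mₖ₊₁²)/dₖ, aₖ₊₁ = ⌊(a₀+mₖ₊₁)/dₖ₊₁⌋:
  k=1: m=9, d=17, a=1
  k=2: m=8, d=2, a=8
  k=3: m=8, d=17, a=1
  k=4: m=9, d=1, a=18
d=1 and a=2a₀=18 at k=4, so the next step gives (m, d) = (9, 17) again — its k=1 value — and the period has length 4.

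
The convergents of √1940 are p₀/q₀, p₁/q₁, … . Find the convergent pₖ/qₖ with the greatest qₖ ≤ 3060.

85316/1937

√1940 = [44; 22, 88, …] (period length 2).
Convergents:
  p_0/q_0 = 44/1
  p_1/q_1 = 969/22
  p_2/q_2 = 85316/1937
  p_3/q_3 = 1877921/42636
q_2 = 1937 ≤ 3060 < 42636 = q_3, so the answer is 85316/1937.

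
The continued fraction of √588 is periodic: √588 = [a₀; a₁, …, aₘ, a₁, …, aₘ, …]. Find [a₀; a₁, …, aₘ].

[24; 4, 48]

a₀ = ⌊√588⌋ = 24.
With m₀=0, d₀=1 and mₖ₊₁ = dₖaₖ − mₖ, dₖ₊₁ = (n − mₖ₊₁²)/dₖ, aₖ₊₁ = ⌊(a₀+mₖ₊₁)/dₖ₊₁⌋:
  k=1: m=24, d=12, a=4
  k=2: m=24, d=1, a=48
d=1 and a=2a₀=48 at k=2, so the next step gives (m, d) = (24, 12) again — its k=1 value — and the period has length 2.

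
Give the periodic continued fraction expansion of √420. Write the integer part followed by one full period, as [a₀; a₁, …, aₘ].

[20; 2, 40]

a₀ = ⌊√420⌋ = 20.
With m₀=0, d₀=1 and mₖ₊₁ = dₖaₖ − mₖ, dₖ₊₁ = (n − mₖ₊₁²)/dₖ, aₖ₊₁ = ⌊(a₀+mₖ₊₁)/dₖ₊₁⌋:
  k=1: m=20, d=20, a=2
  k=2: m=20, d=1, a=40
d=1 and a=2a₀=40 at k=2, so the next step gives (m, d) = (20, 20) again — its k=1 value — and the period has length 2.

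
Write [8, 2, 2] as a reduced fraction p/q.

Using pₖ = aₖpₖ₋₁ + pₖ₋₂ and qₖ = aₖqₖ₋₁ + qₖ₋₂:
  k=0: a=8, p=8, q=1
  k=1: a=2, p=17, q=2
  k=2: a=2, p=42, q=5

42/5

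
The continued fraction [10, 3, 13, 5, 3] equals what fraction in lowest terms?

Fold from the inside: start with 3/1.
  5 + 1/3 = 16/3
  13 + 3/16 = 211/16
  3 + 16/211 = 649/211
  10 + 211/649 = 6701/649

6701/649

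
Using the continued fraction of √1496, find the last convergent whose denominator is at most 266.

3365/87

√1496 = [38; 1, 2, 9, 2, 1, 76, …] (period length 6).
Convergents:
  p_0/q_0 = 38/1
  p_1/q_1 = 39/1
  p_2/q_2 = 116/3
  p_3/q_3 = 1083/28
  p_4/q_4 = 2282/59
  p_5/q_5 = 3365/87
  p_6/q_6 = 258022/6671
q_5 = 87 ≤ 266 < 6671 = q_6, so the answer is 3365/87.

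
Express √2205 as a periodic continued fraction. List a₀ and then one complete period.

[46; 1, 22, 2, 22, 1, 92]

a₀ = ⌊√2205⌋ = 46.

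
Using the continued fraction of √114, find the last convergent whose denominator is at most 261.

1025/96

√114 = [10; 1, 2, 10, 2, 1, 20, …] (period length 6).
Convergents:
  p_0/q_0 = 10/1
  p_1/q_1 = 11/1
  p_2/q_2 = 32/3
  p_3/q_3 = 331/31
  p_4/q_4 = 694/65
  p_5/q_5 = 1025/96
  p_6/q_6 = 21194/1985
q_5 = 96 ≤ 261 < 1985 = q_6, so the answer is 1025/96.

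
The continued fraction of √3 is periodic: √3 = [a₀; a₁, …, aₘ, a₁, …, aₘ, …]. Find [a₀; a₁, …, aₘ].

a₀ = ⌊√3⌋ = 1.

[1; 1, 2]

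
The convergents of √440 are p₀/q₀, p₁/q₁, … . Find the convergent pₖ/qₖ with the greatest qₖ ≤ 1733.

√440 = [20; 1, 40, …] (period length 2).
Convergents:
  p_0/q_0 = 20/1
  p_1/q_1 = 21/1
  p_2/q_2 = 860/41
  p_3/q_3 = 881/42
  p_4/q_4 = 36100/1721
  p_5/q_5 = 36981/1763
q_4 = 1721 ≤ 1733 < 1763 = q_5, so the answer is 36100/1721.

36100/1721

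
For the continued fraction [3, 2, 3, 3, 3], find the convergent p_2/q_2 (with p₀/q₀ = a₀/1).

24/7

Using pₖ = aₖpₖ₋₁ + pₖ₋₂, qₖ = aₖqₖ₋₁ + qₖ₋₂ (with p₋₁=1, p₋₂=0, q₋₁=0, q₋₂=1):
  k=0: a=3, p=3, q=1
  k=1: a=2, p=7, q=2
  k=2: a=3, p=24, q=7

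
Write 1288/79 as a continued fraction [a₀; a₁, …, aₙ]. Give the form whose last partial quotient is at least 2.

1288 = 16·79 + 24
79 = 3·24 + 7
24 = 3·7 + 3
7 = 2·3 + 1
3 = 3·1 + 0  (stop)
So 1288/79 = [16; 3, 3, 2, 3].

[16; 3, 3, 2, 3]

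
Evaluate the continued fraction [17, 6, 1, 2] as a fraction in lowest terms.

343/20

Using pₖ = aₖpₖ₋₁ + pₖ₋₂ and qₖ = aₖqₖ₋₁ + qₖ₋₂:
  k=0: a=17, p=17, q=1
  k=1: a=6, p=103, q=6
  k=2: a=1, p=120, q=7
  k=3: a=2, p=343, q=20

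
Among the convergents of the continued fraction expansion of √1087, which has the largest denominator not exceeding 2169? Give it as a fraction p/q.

70687/2144

√1087 = [32; 1, 31, 1, 64, …] (period length 4).
Convergents:
  p_0/q_0 = 32/1
  p_1/q_1 = 33/1
  p_2/q_2 = 1055/32
  p_3/q_3 = 1088/33
  p_4/q_4 = 70687/2144
  p_5/q_5 = 71775/2177
q_4 = 2144 ≤ 2169 < 2177 = q_5, so the answer is 70687/2144.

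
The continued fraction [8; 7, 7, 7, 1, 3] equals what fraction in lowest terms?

12845/1578

Using pₖ = aₖpₖ₋₁ + pₖ₋₂ and qₖ = aₖqₖ₋₁ + qₖ₋₂:
  k=0: a=8, p=8, q=1
  k=1: a=7, p=57, q=7
  k=2: a=7, p=407, q=50
  k=3: a=7, p=2906, q=357
  k=4: a=1, p=3313, q=407
  k=5: a=3, p=12845, q=1578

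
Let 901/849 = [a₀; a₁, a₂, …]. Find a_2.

3

901 = 1·849 + 52   →  a_0 = 1
849 = 16·52 + 17   →  a_1 = 16
52 = 3·17 + 1   →  a_2 = 3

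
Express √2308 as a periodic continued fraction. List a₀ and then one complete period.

a₀ = ⌊√2308⌋ = 48.

[48; 24, 96]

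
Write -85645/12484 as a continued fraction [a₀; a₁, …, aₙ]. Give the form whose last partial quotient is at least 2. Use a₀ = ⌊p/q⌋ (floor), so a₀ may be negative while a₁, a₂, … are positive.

[-7; 7, 6, 6, 3, 2, 6]

-85645 = -7·12484 + 1743
12484 = 7·1743 + 283
1743 = 6·283 + 45
283 = 6·45 + 13
45 = 3·13 + 6
13 = 2·6 + 1
6 = 6·1 + 0  (stop)
So -85645/12484 = [-7; 7, 6, 6, 3, 2, 6].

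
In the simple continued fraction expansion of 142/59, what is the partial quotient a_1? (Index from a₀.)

2

142 = 2·59 + 24   →  a_0 = 2
59 = 2·24 + 11   →  a_1 = 2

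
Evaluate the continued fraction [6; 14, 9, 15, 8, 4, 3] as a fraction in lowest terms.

Fold from the inside: start with 3/1.
  4 + 1/3 = 13/3
  8 + 3/13 = 107/13
  15 + 13/107 = 1618/107
  9 + 107/1618 = 14669/1618
  14 + 1618/14669 = 206984/14669
  6 + 14669/206984 = 1256573/206984

1256573/206984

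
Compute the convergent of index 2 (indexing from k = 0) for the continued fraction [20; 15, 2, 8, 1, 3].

622/31

Using pₖ = aₖpₖ₋₁ + pₖ₋₂, qₖ = aₖqₖ₋₁ + qₖ₋₂ (with p₋₁=1, p₋₂=0, q₋₁=0, q₋₂=1):
  k=0: a=20, p=20, q=1
  k=1: a=15, p=301, q=15
  k=2: a=2, p=622, q=31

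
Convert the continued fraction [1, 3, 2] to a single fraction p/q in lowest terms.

9/7

Using pₖ = aₖpₖ₋₁ + pₖ₋₂ and qₖ = aₖqₖ₋₁ + qₖ₋₂:
  k=0: a=1, p=1, q=1
  k=1: a=3, p=4, q=3
  k=2: a=2, p=9, q=7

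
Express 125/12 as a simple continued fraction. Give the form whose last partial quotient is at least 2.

125 = 10*12 + 5
12 = 2*5 + 2
5 = 2*2 + 1
2 = 2*1 + 0  (stop)
So 125/12 = [10; 2, 2, 2].

[10; 2, 2, 2]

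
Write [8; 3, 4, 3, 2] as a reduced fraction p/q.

806/97

Using pₖ = aₖpₖ₋₁ + pₖ₋₂ and qₖ = aₖqₖ₋₁ + qₖ₋₂:
  k=0: a=8, p=8, q=1
  k=1: a=3, p=25, q=3
  k=2: a=4, p=108, q=13
  k=3: a=3, p=349, q=42
  k=4: a=2, p=806, q=97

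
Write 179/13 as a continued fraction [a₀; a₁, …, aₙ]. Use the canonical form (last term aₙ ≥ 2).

[13; 1, 3, 3]

179 = 13*13 + 10
13 = 1*10 + 3
10 = 3*3 + 1
3 = 3*1 + 0  (stop)
So 179/13 = [13; 1, 3, 3].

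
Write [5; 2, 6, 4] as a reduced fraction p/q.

295/54

Using pₖ = aₖpₖ₋₁ + pₖ₋₂ and qₖ = aₖqₖ₋₁ + qₖ₋₂:
  k=0: a=5, p=5, q=1
  k=1: a=2, p=11, q=2
  k=2: a=6, p=71, q=13
  k=3: a=4, p=295, q=54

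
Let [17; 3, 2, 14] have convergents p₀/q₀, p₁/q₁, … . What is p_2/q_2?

121/7

Using pₖ = aₖpₖ₋₁ + pₖ₋₂, qₖ = aₖqₖ₋₁ + qₖ₋₂ (with p₋₁=1, p₋₂=0, q₋₁=0, q₋₂=1):
  k=0: a=17, p=17, q=1
  k=1: a=3, p=52, q=3
  k=2: a=2, p=121, q=7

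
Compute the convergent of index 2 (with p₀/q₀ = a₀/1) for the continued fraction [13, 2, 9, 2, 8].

256/19

Using pₖ = aₖpₖ₋₁ + pₖ₋₂, qₖ = aₖqₖ₋₁ + qₖ₋₂ (with p₋₁=1, p₋₂=0, q₋₁=0, q₋₂=1):
  k=0: a=13, p=13, q=1
  k=1: a=2, p=27, q=2
  k=2: a=9, p=256, q=19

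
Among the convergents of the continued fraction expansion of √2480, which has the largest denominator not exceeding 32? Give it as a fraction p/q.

249/5

√2480 = [49; 1, 3, 1, 98, …] (period length 4).
Convergents:
  p_0/q_0 = 49/1
  p_1/q_1 = 50/1
  p_2/q_2 = 199/4
  p_3/q_3 = 249/5
  p_4/q_4 = 24601/494
q_3 = 5 ≤ 32 < 494 = q_4, so the answer is 249/5.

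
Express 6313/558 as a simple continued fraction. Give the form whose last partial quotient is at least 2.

6313 = 11*558 + 175
558 = 3*175 + 33
175 = 5*33 + 10
33 = 3*10 + 3
10 = 3*3 + 1
3 = 3*1 + 0  (stop)
So 6313/558 = [11; 3, 5, 3, 3, 3].

[11; 3, 5, 3, 3, 3]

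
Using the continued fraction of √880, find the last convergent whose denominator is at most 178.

√880 = [29; 1, 1, 1, 58, …] (period length 4).
Convergents:
  p_0/q_0 = 29/1
  p_1/q_1 = 30/1
  p_2/q_2 = 59/2
  p_3/q_3 = 89/3
  p_4/q_4 = 5221/176
  p_5/q_5 = 5310/179
q_4 = 176 ≤ 178 < 179 = q_5, so the answer is 5221/176.

5221/176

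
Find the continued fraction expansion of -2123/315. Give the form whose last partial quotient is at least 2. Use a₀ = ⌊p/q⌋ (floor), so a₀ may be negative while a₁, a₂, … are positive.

-2123 = -7*315 + 82
315 = 3*82 + 69
82 = 1*69 + 13
69 = 5*13 + 4
13 = 3*4 + 1
4 = 4*1 + 0  (stop)
So -2123/315 = [-7; 3, 1, 5, 3, 4].

[-7; 3, 1, 5, 3, 4]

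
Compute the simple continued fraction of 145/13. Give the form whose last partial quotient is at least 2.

145 = 11*13 + 2
13 = 6*2 + 1
2 = 2*1 + 0  (stop)
So 145/13 = [11; 6, 2].

[11; 6, 2]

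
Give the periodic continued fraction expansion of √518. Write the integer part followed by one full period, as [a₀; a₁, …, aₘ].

[22; 1, 3, 6, 3, 1, 44]

a₀ = ⌊√518⌋ = 22.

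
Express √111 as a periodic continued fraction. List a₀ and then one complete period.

[10; 1, 1, 6, 1, 1, 20]

a₀ = ⌊√111⌋ = 10.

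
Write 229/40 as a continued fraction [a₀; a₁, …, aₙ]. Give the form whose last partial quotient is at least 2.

[5; 1, 2, 1, 1, 1, 3]

229 = 5*40 + 29
40 = 1*29 + 11
29 = 2*11 + 7
11 = 1*7 + 4
7 = 1*4 + 3
4 = 1*3 + 1
3 = 3*1 + 0  (stop)
So 229/40 = [5; 1, 2, 1, 1, 1, 3].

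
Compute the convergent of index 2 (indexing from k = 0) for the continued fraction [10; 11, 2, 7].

Using pₖ = aₖpₖ₋₁ + pₖ₋₂, qₖ = aₖqₖ₋₁ + qₖ₋₂ (with p₋₁=1, p₋₂=0, q₋₁=0, q₋₂=1):
  k=0: a=10, p=10, q=1
  k=1: a=11, p=111, q=11
  k=2: a=2, p=232, q=23

232/23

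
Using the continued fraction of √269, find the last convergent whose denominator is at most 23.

82/5

√269 = [16; 2, 2, 32, …] (period length 3).
Convergents:
  p_0/q_0 = 16/1
  p_1/q_1 = 33/2
  p_2/q_2 = 82/5
  p_3/q_3 = 2657/162
q_2 = 5 ≤ 23 < 162 = q_3, so the answer is 82/5.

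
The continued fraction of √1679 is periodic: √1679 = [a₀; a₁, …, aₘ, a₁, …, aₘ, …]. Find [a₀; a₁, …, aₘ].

a₀ = ⌊√1679⌋ = 40.
With m₀=0, d₀=1 and mₖ₊₁ = dₖaₖ − mₖ, dₖ₊₁ = (n − mₖ₊₁²)/dₖ, aₖ₊₁ = ⌊(a₀+mₖ₊₁)/dₖ₊₁⌋:
  k=1: m=40, d=79, a=1
  k=2: m=39, d=2, a=39
  k=3: m=39, d=79, a=1
  k=4: m=40, d=1, a=80
d=1 and a=2a₀=80 at k=4, so the next step gives (m, d) = (40, 79) again — its k=1 value — and the period has length 4.

[40; 1, 39, 1, 80]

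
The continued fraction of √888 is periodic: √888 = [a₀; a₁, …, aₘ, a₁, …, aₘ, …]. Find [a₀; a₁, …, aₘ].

[29; 1, 3, 1, 58]

a₀ = ⌊√888⌋ = 29.
With m₀=0, d₀=1 and mₖ₊₁ = dₖaₖ − mₖ, dₖ₊₁ = (n − mₖ₊₁²)/dₖ, aₖ₊₁ = ⌊(a₀+mₖ₊₁)/dₖ₊₁⌋:
  k=1: m=29, d=47, a=1
  k=2: m=18, d=12, a=3
  k=3: m=18, d=47, a=1
  k=4: m=29, d=1, a=58
d=1 and a=2a₀=58 at k=4, so the next step gives (m, d) = (29, 47) again — its k=1 value — and the period has length 4.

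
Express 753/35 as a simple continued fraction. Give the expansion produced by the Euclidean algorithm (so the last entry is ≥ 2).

[21; 1, 1, 17]

753 = 21×35 + 18
35 = 1×18 + 17
18 = 1×17 + 1
17 = 17×1 + 0  (stop)
So 753/35 = [21; 1, 1, 17].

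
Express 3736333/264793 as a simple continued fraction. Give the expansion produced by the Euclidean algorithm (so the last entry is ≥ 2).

3736333 = 14×264793 + 29231
264793 = 9×29231 + 1714
29231 = 17×1714 + 93
1714 = 18×93 + 40
93 = 2×40 + 13
40 = 3×13 + 1
13 = 13×1 + 0  (stop)
So 3736333/264793 = [14; 9, 17, 18, 2, 3, 13].

[14; 9, 17, 18, 2, 3, 13]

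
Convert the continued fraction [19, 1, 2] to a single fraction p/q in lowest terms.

59/3

Using pₖ = aₖpₖ₋₁ + pₖ₋₂ and qₖ = aₖqₖ₋₁ + qₖ₋₂:
  k=0: a=19, p=19, q=1
  k=1: a=1, p=20, q=1
  k=2: a=2, p=59, q=3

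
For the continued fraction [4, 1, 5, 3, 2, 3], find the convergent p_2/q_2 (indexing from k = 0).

Using pₖ = aₖpₖ₋₁ + pₖ₋₂, qₖ = aₖqₖ₋₁ + qₖ₋₂ (with p₋₁=1, p₋₂=0, q₋₁=0, q₋₂=1):
  k=0: a=4, p=4, q=1
  k=1: a=1, p=5, q=1
  k=2: a=5, p=29, q=6

29/6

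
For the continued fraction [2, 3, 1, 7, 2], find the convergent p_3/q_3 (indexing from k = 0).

70/31

Using pₖ = aₖpₖ₋₁ + pₖ₋₂, qₖ = aₖqₖ₋₁ + qₖ₋₂ (with p₋₁=1, p₋₂=0, q₋₁=0, q₋₂=1):
  k=0: a=2, p=2, q=1
  k=1: a=3, p=7, q=3
  k=2: a=1, p=9, q=4
  k=3: a=7, p=70, q=31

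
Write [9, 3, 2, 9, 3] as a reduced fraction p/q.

1904/205

Fold from the inside: start with 3/1.
  9 + 1/3 = 28/3
  2 + 3/28 = 59/28
  3 + 28/59 = 205/59
  9 + 59/205 = 1904/205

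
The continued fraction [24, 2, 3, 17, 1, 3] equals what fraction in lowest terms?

Using pₖ = aₖpₖ₋₁ + pₖ₋₂ and qₖ = aₖqₖ₋₁ + qₖ₋₂:
  k=0: a=24, p=24, q=1
  k=1: a=2, p=49, q=2
  k=2: a=3, p=171, q=7
  k=3: a=17, p=2956, q=121
  k=4: a=1, p=3127, q=128
  k=5: a=3, p=12337, q=505

12337/505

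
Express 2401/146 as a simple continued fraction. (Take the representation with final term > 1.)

[16; 2, 4, 16]

2401 = 16×146 + 65
146 = 2×65 + 16
65 = 4×16 + 1
16 = 16×1 + 0  (stop)
So 2401/146 = [16; 2, 4, 16].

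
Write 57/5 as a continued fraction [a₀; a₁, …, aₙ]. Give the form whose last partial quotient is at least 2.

57 = 11*5 + 2
5 = 2*2 + 1
2 = 2*1 + 0  (stop)
So 57/5 = [11; 2, 2].

[11; 2, 2]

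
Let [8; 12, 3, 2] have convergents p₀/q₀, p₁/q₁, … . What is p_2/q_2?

Using pₖ = aₖpₖ₋₁ + pₖ₋₂, qₖ = aₖqₖ₋₁ + qₖ₋₂ (with p₋₁=1, p₋₂=0, q₋₁=0, q₋₂=1):
  k=0: a=8, p=8, q=1
  k=1: a=12, p=97, q=12
  k=2: a=3, p=299, q=37

299/37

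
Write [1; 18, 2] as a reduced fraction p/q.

39/37

Fold from the inside: start with 2/1.
  18 + 1/2 = 37/2
  1 + 2/37 = 39/37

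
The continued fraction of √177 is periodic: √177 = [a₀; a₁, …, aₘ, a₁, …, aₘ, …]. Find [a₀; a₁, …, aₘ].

a₀ = ⌊√177⌋ = 13.
With m₀=0, d₀=1 and mₖ₊₁ = dₖaₖ − mₖ, dₖ₊₁ = (n − mₖ₊₁²)/dₖ, aₖ₊₁ = ⌊(a₀+mₖ₊₁)/dₖ₊₁⌋:
  k=1: m=13, d=8, a=3
  k=2: m=11, d=7, a=3
  k=3: m=10, d=11, a=2
  k=4: m=12, d=3, a=8
  k=5: m=12, d=11, a=2
  k=6: m=10, d=7, a=3
  k=7: m=11, d=8, a=3
  k=8: m=13, d=1, a=26
d=1 and a=2a₀=26 at k=8, so the next step gives (m, d) = (13, 8) again — its k=1 value — and the period has length 8.

[13; 3, 3, 2, 8, 2, 3, 3, 26]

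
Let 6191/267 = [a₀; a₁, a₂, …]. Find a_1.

6191 = 23·267 + 50   →  a_0 = 23
267 = 5·50 + 17   →  a_1 = 5

5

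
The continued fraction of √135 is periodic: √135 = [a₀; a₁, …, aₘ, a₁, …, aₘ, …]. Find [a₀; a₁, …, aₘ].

a₀ = ⌊√135⌋ = 11.

[11; 1, 1, 1, 1, 1, 1, 1, 22]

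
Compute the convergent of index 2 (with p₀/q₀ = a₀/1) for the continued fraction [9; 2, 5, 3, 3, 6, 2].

104/11

Using pₖ = aₖpₖ₋₁ + pₖ₋₂, qₖ = aₖqₖ₋₁ + qₖ₋₂ (with p₋₁=1, p₋₂=0, q₋₁=0, q₋₂=1):
  k=0: a=9, p=9, q=1
  k=1: a=2, p=19, q=2
  k=2: a=5, p=104, q=11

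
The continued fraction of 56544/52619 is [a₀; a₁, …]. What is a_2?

2

56544 = 1·52619 + 3925   →  a_0 = 1
52619 = 13·3925 + 1594   →  a_1 = 13
3925 = 2·1594 + 737   →  a_2 = 2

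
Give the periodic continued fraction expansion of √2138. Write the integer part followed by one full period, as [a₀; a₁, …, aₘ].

[46; 4, 5, 5, 4, 92]

a₀ = ⌊√2138⌋ = 46.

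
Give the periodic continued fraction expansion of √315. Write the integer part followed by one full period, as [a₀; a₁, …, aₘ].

[17; 1, 2, 1, 34]

a₀ = ⌊√315⌋ = 17.
With m₀=0, d₀=1 and mₖ₊₁ = dₖaₖ − mₖ, dₖ₊₁ = (n − mₖ₊₁²)/dₖ, aₖ₊₁ = ⌊(a₀+mₖ₊₁)/dₖ₊₁⌋:
  k=1: m=17, d=26, a=1
  k=2: m=9, d=9, a=2
  k=3: m=9, d=26, a=1
  k=4: m=17, d=1, a=34
d=1 and a=2a₀=34 at k=4, so the next step gives (m, d) = (17, 26) again — its k=1 value — and the period has length 4.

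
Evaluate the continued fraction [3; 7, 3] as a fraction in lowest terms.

Using pₖ = aₖpₖ₋₁ + pₖ₋₂ and qₖ = aₖqₖ₋₁ + qₖ₋₂:
  k=0: a=3, p=3, q=1
  k=1: a=7, p=22, q=7
  k=2: a=3, p=69, q=22

69/22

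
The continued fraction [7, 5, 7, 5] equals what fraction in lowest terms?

1331/185

Fold from the inside: start with 5/1.
  7 + 1/5 = 36/5
  5 + 5/36 = 185/36
  7 + 36/185 = 1331/185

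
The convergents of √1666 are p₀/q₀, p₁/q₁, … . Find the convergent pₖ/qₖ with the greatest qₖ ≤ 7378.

√1666 = [40; 1, 4, 2, 4, 1, 80, …] (period length 6).
Convergents:
  p_0/q_0 = 40/1
  p_1/q_1 = 41/1
  p_2/q_2 = 204/5
  p_3/q_3 = 449/11
  p_4/q_4 = 2000/49
  p_5/q_5 = 2449/60
  p_6/q_6 = 197920/4849
  p_7/q_7 = 200369/4909
  p_8/q_8 = 999396/24485
q_7 = 4909 ≤ 7378 < 24485 = q_8, so the answer is 200369/4909.

200369/4909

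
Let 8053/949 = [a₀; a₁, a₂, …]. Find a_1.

2

8053 = 8·949 + 461   →  a_0 = 8
949 = 2·461 + 27   →  a_1 = 2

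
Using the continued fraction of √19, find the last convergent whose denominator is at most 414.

1421/326

√19 = [4; 2, 1, 3, 1, 2, 8, …] (period length 6).
Convergents:
  p_0/q_0 = 4/1
  p_1/q_1 = 9/2
  p_2/q_2 = 13/3
  p_3/q_3 = 48/11
  p_4/q_4 = 61/14
  p_5/q_5 = 170/39
  p_6/q_6 = 1421/326
  p_7/q_7 = 3012/691
q_6 = 326 ≤ 414 < 691 = q_7, so the answer is 1421/326.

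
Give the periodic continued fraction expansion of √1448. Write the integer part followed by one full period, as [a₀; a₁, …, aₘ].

[38; 19, 76]

a₀ = ⌊√1448⌋ = 38.
With m₀=0, d₀=1 and mₖ₊₁ = dₖaₖ − mₖ, dₖ₊₁ = (n − mₖ₊₁²)/dₖ, aₖ₊₁ = ⌊(a₀+mₖ₊₁)/dₖ₊₁⌋:
  k=1: m=38, d=4, a=19
  k=2: m=38, d=1, a=76
d=1 and a=2a₀=76 at k=2, so the next step gives (m, d) = (38, 4) again — its k=1 value — and the period has length 2.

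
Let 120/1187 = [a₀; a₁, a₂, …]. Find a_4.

4

120 = 0·1187 + 120   →  a_0 = 0
1187 = 9·120 + 107   →  a_1 = 9
120 = 1·107 + 13   →  a_2 = 1
107 = 8·13 + 3   →  a_3 = 8
13 = 4·3 + 1   →  a_4 = 4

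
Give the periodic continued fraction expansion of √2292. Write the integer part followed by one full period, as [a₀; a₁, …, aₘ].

a₀ = ⌊√2292⌋ = 47.
With m₀=0, d₀=1 and mₖ₊₁ = dₖaₖ − mₖ, dₖ₊₁ = (n − mₖ₊₁²)/dₖ, aₖ₊₁ = ⌊(a₀+mₖ₊₁)/dₖ₊₁⌋:
  k=1: m=47, d=83, a=1
  k=2: m=36, d=12, a=6
  k=3: m=36, d=83, a=1
  k=4: m=47, d=1, a=94
d=1 and a=2a₀=94 at k=4, so the next step gives (m, d) = (47, 83) again — its k=1 value — and the period has length 4.

[47; 1, 6, 1, 94]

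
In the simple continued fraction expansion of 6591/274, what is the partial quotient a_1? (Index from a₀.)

18

6591 = 24·274 + 15   →  a_0 = 24
274 = 18·15 + 4   →  a_1 = 18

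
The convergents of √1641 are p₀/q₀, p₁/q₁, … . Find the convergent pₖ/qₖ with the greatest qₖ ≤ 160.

4375/108

√1641 = [40; 1, 1, 26, 1, 1, 80, …] (period length 6).
Convergents:
  p_0/q_0 = 40/1
  p_1/q_1 = 41/1
  p_2/q_2 = 81/2
  p_3/q_3 = 2147/53
  p_4/q_4 = 2228/55
  p_5/q_5 = 4375/108
  p_6/q_6 = 352228/8695
q_5 = 108 ≤ 160 < 8695 = q_6, so the answer is 4375/108.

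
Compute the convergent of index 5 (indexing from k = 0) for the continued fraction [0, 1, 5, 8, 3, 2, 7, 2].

Using pₖ = aₖpₖ₋₁ + pₖ₋₂, qₖ = aₖqₖ₋₁ + qₖ₋₂ (with p₋₁=1, p₋₂=0, q₋₁=0, q₋₂=1):
  k=0: a=0, p=0, q=1
  k=1: a=1, p=1, q=1
  k=2: a=5, p=5, q=6
  k=3: a=8, p=41, q=49
  k=4: a=3, p=128, q=153
  k=5: a=2, p=297, q=355

297/355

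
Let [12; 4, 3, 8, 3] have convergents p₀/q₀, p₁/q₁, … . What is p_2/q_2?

Using pₖ = aₖpₖ₋₁ + pₖ₋₂, qₖ = aₖqₖ₋₁ + qₖ₋₂ (with p₋₁=1, p₋₂=0, q₋₁=0, q₋₂=1):
  k=0: a=12, p=12, q=1
  k=1: a=4, p=49, q=4
  k=2: a=3, p=159, q=13

159/13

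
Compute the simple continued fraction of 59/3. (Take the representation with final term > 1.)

[19; 1, 2]

59 = 19×3 + 2
3 = 1×2 + 1
2 = 2×1 + 0  (stop)
So 59/3 = [19; 1, 2].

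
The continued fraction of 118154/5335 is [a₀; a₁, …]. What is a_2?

118154 = 22·5335 + 784   →  a_0 = 22
5335 = 6·784 + 631   →  a_1 = 6
784 = 1·631 + 153   →  a_2 = 1

1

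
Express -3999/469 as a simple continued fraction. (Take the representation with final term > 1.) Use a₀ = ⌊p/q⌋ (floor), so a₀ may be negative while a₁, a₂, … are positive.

-3999 = -9×469 + 222
469 = 2×222 + 25
222 = 8×25 + 22
25 = 1×22 + 3
22 = 7×3 + 1
3 = 3×1 + 0  (stop)
So -3999/469 = [-9; 2, 8, 1, 7, 3].

[-9; 2, 8, 1, 7, 3]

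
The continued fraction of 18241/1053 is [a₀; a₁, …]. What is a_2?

10

18241 = 17·1053 + 340   →  a_0 = 17
1053 = 3·340 + 33   →  a_1 = 3
340 = 10·33 + 10   →  a_2 = 10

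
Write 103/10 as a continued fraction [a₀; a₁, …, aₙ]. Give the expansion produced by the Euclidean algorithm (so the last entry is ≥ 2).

[10; 3, 3]

103 = 10×10 + 3
10 = 3×3 + 1
3 = 3×1 + 0  (stop)
So 103/10 = [10; 3, 3].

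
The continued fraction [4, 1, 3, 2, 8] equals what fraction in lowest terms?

363/76

Fold from the inside: start with 8/1.
  2 + 1/8 = 17/8
  3 + 8/17 = 59/17
  1 + 17/59 = 76/59
  4 + 59/76 = 363/76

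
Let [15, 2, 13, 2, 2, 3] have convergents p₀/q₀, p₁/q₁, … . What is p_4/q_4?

2152/139

Using pₖ = aₖpₖ₋₁ + pₖ₋₂, qₖ = aₖqₖ₋₁ + qₖ₋₂ (with p₋₁=1, p₋₂=0, q₋₁=0, q₋₂=1):
  k=0: a=15, p=15, q=1
  k=1: a=2, p=31, q=2
  k=2: a=13, p=418, q=27
  k=3: a=2, p=867, q=56
  k=4: a=2, p=2152, q=139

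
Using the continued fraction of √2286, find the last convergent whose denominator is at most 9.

239/5

√2286 = [47; 1, 4, 3, 10, 3, 4, 1, 94, …] (period length 8).
Convergents:
  p_0/q_0 = 47/1
  p_1/q_1 = 48/1
  p_2/q_2 = 239/5
  p_3/q_3 = 765/16
q_2 = 5 ≤ 9 < 16 = q_3, so the answer is 239/5.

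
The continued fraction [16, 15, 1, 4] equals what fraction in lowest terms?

1269/79

Using pₖ = aₖpₖ₋₁ + pₖ₋₂ and qₖ = aₖqₖ₋₁ + qₖ₋₂:
  k=0: a=16, p=16, q=1
  k=1: a=15, p=241, q=15
  k=2: a=1, p=257, q=16
  k=3: a=4, p=1269, q=79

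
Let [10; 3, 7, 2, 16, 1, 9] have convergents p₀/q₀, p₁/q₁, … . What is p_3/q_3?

485/47

Using pₖ = aₖpₖ₋₁ + pₖ₋₂, qₖ = aₖqₖ₋₁ + qₖ₋₂ (with p₋₁=1, p₋₂=0, q₋₁=0, q₋₂=1):
  k=0: a=10, p=10, q=1
  k=1: a=3, p=31, q=3
  k=2: a=7, p=227, q=22
  k=3: a=2, p=485, q=47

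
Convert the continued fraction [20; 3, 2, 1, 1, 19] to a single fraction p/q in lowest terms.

Using pₖ = aₖpₖ₋₁ + pₖ₋₂ and qₖ = aₖqₖ₋₁ + qₖ₋₂:
  k=0: a=20, p=20, q=1
  k=1: a=3, p=61, q=3
  k=2: a=2, p=142, q=7
  k=3: a=1, p=203, q=10
  k=4: a=1, p=345, q=17
  k=5: a=19, p=6758, q=333

6758/333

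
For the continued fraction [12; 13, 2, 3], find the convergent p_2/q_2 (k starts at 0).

326/27

Using pₖ = aₖpₖ₋₁ + pₖ₋₂, qₖ = aₖqₖ₋₁ + qₖ₋₂ (with p₋₁=1, p₋₂=0, q₋₁=0, q₋₂=1):
  k=0: a=12, p=12, q=1
  k=1: a=13, p=157, q=13
  k=2: a=2, p=326, q=27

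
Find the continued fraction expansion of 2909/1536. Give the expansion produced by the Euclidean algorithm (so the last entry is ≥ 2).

2909 = 1×1536 + 1373
1536 = 1×1373 + 163
1373 = 8×163 + 69
163 = 2×69 + 25
69 = 2×25 + 19
25 = 1×19 + 6
19 = 3×6 + 1
6 = 6×1 + 0  (stop)
So 2909/1536 = [1; 1, 8, 2, 2, 1, 3, 6].

[1; 1, 8, 2, 2, 1, 3, 6]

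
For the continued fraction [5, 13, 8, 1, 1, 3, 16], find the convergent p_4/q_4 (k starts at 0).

1132/223

Using pₖ = aₖpₖ₋₁ + pₖ₋₂, qₖ = aₖqₖ₋₁ + qₖ₋₂ (with p₋₁=1, p₋₂=0, q₋₁=0, q₋₂=1):
  k=0: a=5, p=5, q=1
  k=1: a=13, p=66, q=13
  k=2: a=8, p=533, q=105
  k=3: a=1, p=599, q=118
  k=4: a=1, p=1132, q=223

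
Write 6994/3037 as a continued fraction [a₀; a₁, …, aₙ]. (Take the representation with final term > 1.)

[2; 3, 3, 3, 8, 1, 9]

6994 = 2*3037 + 920
3037 = 3*920 + 277
920 = 3*277 + 89
277 = 3*89 + 10
89 = 8*10 + 9
10 = 1*9 + 1
9 = 9*1 + 0  (stop)
So 6994/3037 = [2; 3, 3, 3, 8, 1, 9].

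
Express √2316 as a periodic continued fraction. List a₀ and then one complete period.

[48; 8, 96]

a₀ = ⌊√2316⌋ = 48.
With m₀=0, d₀=1 and mₖ₊₁ = dₖaₖ − mₖ, dₖ₊₁ = (n − mₖ₊₁²)/dₖ, aₖ₊₁ = ⌊(a₀+mₖ₊₁)/dₖ₊₁⌋:
  k=1: m=48, d=12, a=8
  k=2: m=48, d=1, a=96
d=1 and a=2a₀=96 at k=2, so the next step gives (m, d) = (48, 12) again — its k=1 value — and the period has length 2.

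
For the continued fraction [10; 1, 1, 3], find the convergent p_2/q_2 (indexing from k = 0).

21/2

Using pₖ = aₖpₖ₋₁ + pₖ₋₂, qₖ = aₖqₖ₋₁ + qₖ₋₂ (with p₋₁=1, p₋₂=0, q₋₁=0, q₋₂=1):
  k=0: a=10, p=10, q=1
  k=1: a=1, p=11, q=1
  k=2: a=1, p=21, q=2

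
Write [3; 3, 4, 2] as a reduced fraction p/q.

96/29

Using pₖ = aₖpₖ₋₁ + pₖ₋₂ and qₖ = aₖqₖ₋₁ + qₖ₋₂:
  k=0: a=3, p=3, q=1
  k=1: a=3, p=10, q=3
  k=2: a=4, p=43, q=13
  k=3: a=2, p=96, q=29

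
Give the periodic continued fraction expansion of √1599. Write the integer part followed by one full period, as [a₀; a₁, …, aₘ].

a₀ = ⌊√1599⌋ = 39.
With m₀=0, d₀=1 and mₖ₊₁ = dₖaₖ − mₖ, dₖ₊₁ = (n − mₖ₊₁²)/dₖ, aₖ₊₁ = ⌊(a₀+mₖ₊₁)/dₖ₊₁⌋:
  k=1: m=39, d=78, a=1
  k=2: m=39, d=1, a=78
d=1 and a=2a₀=78 at k=2, so the next step gives (m, d) = (39, 78) again — its k=1 value — and the period has length 2.

[39; 1, 78]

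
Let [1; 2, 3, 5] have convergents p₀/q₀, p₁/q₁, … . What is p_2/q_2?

Using pₖ = aₖpₖ₋₁ + pₖ₋₂, qₖ = aₖqₖ₋₁ + qₖ₋₂ (with p₋₁=1, p₋₂=0, q₋₁=0, q₋₂=1):
  k=0: a=1, p=1, q=1
  k=1: a=2, p=3, q=2
  k=2: a=3, p=10, q=7

10/7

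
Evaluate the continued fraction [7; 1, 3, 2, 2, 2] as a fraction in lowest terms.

412/53

Fold from the inside: start with 2/1.
  2 + 1/2 = 5/2
  2 + 2/5 = 12/5
  3 + 5/12 = 41/12
  1 + 12/41 = 53/41
  7 + 41/53 = 412/53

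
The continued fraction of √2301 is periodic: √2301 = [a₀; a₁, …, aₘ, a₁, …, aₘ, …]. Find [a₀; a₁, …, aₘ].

a₀ = ⌊√2301⌋ = 47.

[47; 1, 30, 1, 94]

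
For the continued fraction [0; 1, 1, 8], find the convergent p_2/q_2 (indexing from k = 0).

1/2

Using pₖ = aₖpₖ₋₁ + pₖ₋₂, qₖ = aₖqₖ₋₁ + qₖ₋₂ (with p₋₁=1, p₋₂=0, q₋₁=0, q₋₂=1):
  k=0: a=0, p=0, q=1
  k=1: a=1, p=1, q=1
  k=2: a=1, p=1, q=2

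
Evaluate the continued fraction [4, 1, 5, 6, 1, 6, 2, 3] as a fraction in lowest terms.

Using pₖ = aₖpₖ₋₁ + pₖ₋₂ and qₖ = aₖqₖ₋₁ + qₖ₋₂:
  k=0: a=4, p=4, q=1
  k=1: a=1, p=5, q=1
  k=2: a=5, p=29, q=6
  k=3: a=6, p=179, q=37
  k=4: a=1, p=208, q=43
  k=5: a=6, p=1427, q=295
  k=6: a=2, p=3062, q=633
  k=7: a=3, p=10613, q=2194

10613/2194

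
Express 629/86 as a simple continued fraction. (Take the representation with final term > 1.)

629 = 7·86 + 27
86 = 3·27 + 5
27 = 5·5 + 2
5 = 2·2 + 1
2 = 2·1 + 0  (stop)
So 629/86 = [7; 3, 5, 2, 2].

[7; 3, 5, 2, 2]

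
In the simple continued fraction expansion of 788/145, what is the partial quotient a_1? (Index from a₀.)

2

788 = 5·145 + 63   →  a_0 = 5
145 = 2·63 + 19   →  a_1 = 2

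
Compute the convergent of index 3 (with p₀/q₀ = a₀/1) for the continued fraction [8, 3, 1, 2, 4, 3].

Using pₖ = aₖpₖ₋₁ + pₖ₋₂, qₖ = aₖqₖ₋₁ + qₖ₋₂ (with p₋₁=1, p₋₂=0, q₋₁=0, q₋₂=1):
  k=0: a=8, p=8, q=1
  k=1: a=3, p=25, q=3
  k=2: a=1, p=33, q=4
  k=3: a=2, p=91, q=11

91/11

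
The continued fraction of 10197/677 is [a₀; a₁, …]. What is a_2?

8

10197 = 15·677 + 42   →  a_0 = 15
677 = 16·42 + 5   →  a_1 = 16
42 = 8·5 + 2   →  a_2 = 8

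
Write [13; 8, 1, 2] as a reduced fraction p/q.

Using pₖ = aₖpₖ₋₁ + pₖ₋₂ and qₖ = aₖqₖ₋₁ + qₖ₋₂:
  k=0: a=13, p=13, q=1
  k=1: a=8, p=105, q=8
  k=2: a=1, p=118, q=9
  k=3: a=2, p=341, q=26

341/26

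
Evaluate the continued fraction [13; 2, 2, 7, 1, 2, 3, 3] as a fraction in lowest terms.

Using pₖ = aₖpₖ₋₁ + pₖ₋₂ and qₖ = aₖqₖ₋₁ + qₖ₋₂:
  k=0: a=13, p=13, q=1
  k=1: a=2, p=27, q=2
  k=2: a=2, p=67, q=5
  k=3: a=7, p=496, q=37
  k=4: a=1, p=563, q=42
  k=5: a=2, p=1622, q=121
  k=6: a=3, p=5429, q=405
  k=7: a=3, p=17909, q=1336

17909/1336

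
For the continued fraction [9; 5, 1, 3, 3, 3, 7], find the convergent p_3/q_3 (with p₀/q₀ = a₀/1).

211/23

Using pₖ = aₖpₖ₋₁ + pₖ₋₂, qₖ = aₖqₖ₋₁ + qₖ₋₂ (with p₋₁=1, p₋₂=0, q₋₁=0, q₋₂=1):
  k=0: a=9, p=9, q=1
  k=1: a=5, p=46, q=5
  k=2: a=1, p=55, q=6
  k=3: a=3, p=211, q=23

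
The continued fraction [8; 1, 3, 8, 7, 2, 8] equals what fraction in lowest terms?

37298/4259

Using pₖ = aₖpₖ₋₁ + pₖ₋₂ and qₖ = aₖqₖ₋₁ + qₖ₋₂:
  k=0: a=8, p=8, q=1
  k=1: a=1, p=9, q=1
  k=2: a=3, p=35, q=4
  k=3: a=8, p=289, q=33
  k=4: a=7, p=2058, q=235
  k=5: a=2, p=4405, q=503
  k=6: a=8, p=37298, q=4259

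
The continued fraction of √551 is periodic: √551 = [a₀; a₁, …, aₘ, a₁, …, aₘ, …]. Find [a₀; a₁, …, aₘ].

[23; 2, 8, 1, 8, 2, 46]

a₀ = ⌊√551⌋ = 23.
With m₀=0, d₀=1 and mₖ₊₁ = dₖaₖ − mₖ, dₖ₊₁ = (n − mₖ₊₁²)/dₖ, aₖ₊₁ = ⌊(a₀+mₖ₊₁)/dₖ₊₁⌋:
  k=1: m=23, d=22, a=2
  k=2: m=21, d=5, a=8
  k=3: m=19, d=38, a=1
  k=4: m=19, d=5, a=8
  k=5: m=21, d=22, a=2
  k=6: m=23, d=1, a=46
d=1 and a=2a₀=46 at k=6, so the next step gives (m, d) = (23, 22) again — its k=1 value — and the period has length 6.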